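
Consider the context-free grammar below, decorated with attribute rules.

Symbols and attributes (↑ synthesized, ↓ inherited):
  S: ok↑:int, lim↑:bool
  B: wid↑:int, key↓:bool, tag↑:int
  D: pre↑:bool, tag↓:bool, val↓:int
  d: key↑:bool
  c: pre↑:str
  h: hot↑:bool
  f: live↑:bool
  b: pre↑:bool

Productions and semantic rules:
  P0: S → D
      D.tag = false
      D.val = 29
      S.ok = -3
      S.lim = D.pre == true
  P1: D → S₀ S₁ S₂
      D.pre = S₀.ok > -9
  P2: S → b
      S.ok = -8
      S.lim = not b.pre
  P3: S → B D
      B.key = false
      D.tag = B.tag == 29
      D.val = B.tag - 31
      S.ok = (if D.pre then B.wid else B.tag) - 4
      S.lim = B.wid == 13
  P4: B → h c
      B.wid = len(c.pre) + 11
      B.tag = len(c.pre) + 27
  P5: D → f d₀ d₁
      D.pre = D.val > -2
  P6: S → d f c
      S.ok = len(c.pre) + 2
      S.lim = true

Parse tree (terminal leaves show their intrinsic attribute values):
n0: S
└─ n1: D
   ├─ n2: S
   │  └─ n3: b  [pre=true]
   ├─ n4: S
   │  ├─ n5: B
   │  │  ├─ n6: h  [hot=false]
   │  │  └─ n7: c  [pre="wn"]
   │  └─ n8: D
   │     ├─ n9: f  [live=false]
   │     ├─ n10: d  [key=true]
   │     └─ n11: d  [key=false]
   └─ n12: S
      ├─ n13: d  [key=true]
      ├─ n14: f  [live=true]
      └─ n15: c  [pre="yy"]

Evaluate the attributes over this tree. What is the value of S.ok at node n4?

1. n1.tag = false  [false]
2. n1.val = 29  [29]
3. n3.pre = true  [terminal]
4. n2.ok = -8  [-8]
5. n2.lim = false  [not b.pre]
6. n5.key = false  [false]
7. n6.hot = false  [terminal]
8. n7.pre = "wn"  [terminal]
9. n5.wid = 13  [len(c.pre) + 11]
10. n5.tag = 29  [len(c.pre) + 27]
11. n8.tag = true  [B.tag == 29]
12. n8.val = -2  [B.tag - 31]
13. n9.live = false  [terminal]
14. n10.key = true  [terminal]
15. n11.key = false  [terminal]
16. n8.pre = false  [D.val > -2]
17. n4.ok = 25  [(if D.pre then B.wid else B.tag) - 4]
18. n4.lim = true  [B.wid == 13]
19. n13.key = true  [terminal]
20. n14.live = true  [terminal]
21. n15.pre = "yy"  [terminal]
22. n12.ok = 4  [len(c.pre) + 2]
23. n12.lim = true  [true]
24. n1.pre = true  [S₀.ok > -9]
25. n0.ok = -3  [-3]
26. n0.lim = true  [D.pre == true]

25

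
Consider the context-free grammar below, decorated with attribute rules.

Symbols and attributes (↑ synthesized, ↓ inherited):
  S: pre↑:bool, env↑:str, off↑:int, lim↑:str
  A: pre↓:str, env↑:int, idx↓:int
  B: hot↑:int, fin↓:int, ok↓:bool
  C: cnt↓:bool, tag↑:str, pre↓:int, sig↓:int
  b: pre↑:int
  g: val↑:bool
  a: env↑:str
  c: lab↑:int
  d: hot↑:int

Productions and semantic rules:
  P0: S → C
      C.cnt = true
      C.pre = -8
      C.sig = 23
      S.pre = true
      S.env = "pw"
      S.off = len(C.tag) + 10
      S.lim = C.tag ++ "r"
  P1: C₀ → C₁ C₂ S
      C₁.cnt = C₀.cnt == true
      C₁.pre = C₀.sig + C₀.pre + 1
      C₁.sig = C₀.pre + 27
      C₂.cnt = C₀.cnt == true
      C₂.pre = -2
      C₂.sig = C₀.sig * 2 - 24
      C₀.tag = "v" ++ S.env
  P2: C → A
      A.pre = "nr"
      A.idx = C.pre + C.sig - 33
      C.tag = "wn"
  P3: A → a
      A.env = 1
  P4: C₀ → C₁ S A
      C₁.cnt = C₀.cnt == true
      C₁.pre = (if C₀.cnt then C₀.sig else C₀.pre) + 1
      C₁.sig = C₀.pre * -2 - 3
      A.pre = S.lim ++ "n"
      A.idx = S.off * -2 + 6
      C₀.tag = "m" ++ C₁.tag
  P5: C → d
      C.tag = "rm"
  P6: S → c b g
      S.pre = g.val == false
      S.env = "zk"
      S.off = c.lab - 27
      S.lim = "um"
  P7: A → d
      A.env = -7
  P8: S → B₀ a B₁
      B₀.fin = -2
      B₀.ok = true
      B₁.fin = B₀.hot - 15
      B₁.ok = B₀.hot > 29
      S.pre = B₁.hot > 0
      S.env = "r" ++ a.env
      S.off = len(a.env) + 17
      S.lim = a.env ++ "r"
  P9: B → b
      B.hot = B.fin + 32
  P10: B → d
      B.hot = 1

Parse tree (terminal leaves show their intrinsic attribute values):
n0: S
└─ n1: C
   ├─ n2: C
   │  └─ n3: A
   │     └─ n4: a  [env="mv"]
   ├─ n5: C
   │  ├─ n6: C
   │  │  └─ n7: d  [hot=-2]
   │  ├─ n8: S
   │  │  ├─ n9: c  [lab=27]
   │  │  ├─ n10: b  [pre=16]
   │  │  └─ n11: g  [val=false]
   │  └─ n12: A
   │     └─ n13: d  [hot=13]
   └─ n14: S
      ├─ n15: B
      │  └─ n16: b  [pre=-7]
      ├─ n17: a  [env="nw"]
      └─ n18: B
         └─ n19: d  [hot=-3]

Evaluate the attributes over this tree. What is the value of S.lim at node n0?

1. n1.cnt = true  [true]
2. n1.pre = -8  [-8]
3. n1.sig = 23  [23]
4. n2.cnt = true  [C₀.cnt == true]
5. n2.pre = 16  [C₀.sig + C₀.pre + 1]
6. n2.sig = 19  [C₀.pre + 27]
7. n3.pre = "nr"  ["nr"]
8. n3.idx = 2  [C.pre + C.sig - 33]
9. n4.env = "mv"  [terminal]
10. n3.env = 1  [1]
11. n2.tag = "wn"  ["wn"]
12. n5.cnt = true  [C₀.cnt == true]
13. n5.pre = -2  [-2]
14. n5.sig = 22  [C₀.sig * 2 - 24]
15. n6.cnt = true  [C₀.cnt == true]
16. n6.pre = 23  [(if C₀.cnt then C₀.sig else C₀.pre) + 1]
17. n6.sig = 1  [C₀.pre * -2 - 3]
18. n7.hot = -2  [terminal]
19. n6.tag = "rm"  ["rm"]
20. n9.lab = 27  [terminal]
21. n10.pre = 16  [terminal]
22. n11.val = false  [terminal]
23. n8.pre = true  [g.val == false]
24. n8.env = "zk"  ["zk"]
25. n8.off = 0  [c.lab - 27]
26. n8.lim = "um"  ["um"]
27. n12.pre = "umn"  [S.lim ++ "n"]
28. n12.idx = 6  [S.off * -2 + 6]
29. n13.hot = 13  [terminal]
30. n12.env = -7  [-7]
31. n5.tag = "mrm"  ["m" ++ C₁.tag]
32. n15.fin = -2  [-2]
33. n15.ok = true  [true]
34. n16.pre = -7  [terminal]
35. n15.hot = 30  [B.fin + 32]
36. n17.env = "nw"  [terminal]
37. n18.fin = 15  [B₀.hot - 15]
38. n18.ok = true  [B₀.hot > 29]
39. n19.hot = -3  [terminal]
40. n18.hot = 1  [1]
41. n14.pre = true  [B₁.hot > 0]
42. n14.env = "rnw"  ["r" ++ a.env]
43. n14.off = 19  [len(a.env) + 17]
44. n14.lim = "nwr"  [a.env ++ "r"]
45. n1.tag = "vrnw"  ["v" ++ S.env]
46. n0.pre = true  [true]
47. n0.env = "pw"  ["pw"]
48. n0.off = 14  [len(C.tag) + 10]
49. n0.lim = "vrnwr"  [C.tag ++ "r"]

"vrnwr"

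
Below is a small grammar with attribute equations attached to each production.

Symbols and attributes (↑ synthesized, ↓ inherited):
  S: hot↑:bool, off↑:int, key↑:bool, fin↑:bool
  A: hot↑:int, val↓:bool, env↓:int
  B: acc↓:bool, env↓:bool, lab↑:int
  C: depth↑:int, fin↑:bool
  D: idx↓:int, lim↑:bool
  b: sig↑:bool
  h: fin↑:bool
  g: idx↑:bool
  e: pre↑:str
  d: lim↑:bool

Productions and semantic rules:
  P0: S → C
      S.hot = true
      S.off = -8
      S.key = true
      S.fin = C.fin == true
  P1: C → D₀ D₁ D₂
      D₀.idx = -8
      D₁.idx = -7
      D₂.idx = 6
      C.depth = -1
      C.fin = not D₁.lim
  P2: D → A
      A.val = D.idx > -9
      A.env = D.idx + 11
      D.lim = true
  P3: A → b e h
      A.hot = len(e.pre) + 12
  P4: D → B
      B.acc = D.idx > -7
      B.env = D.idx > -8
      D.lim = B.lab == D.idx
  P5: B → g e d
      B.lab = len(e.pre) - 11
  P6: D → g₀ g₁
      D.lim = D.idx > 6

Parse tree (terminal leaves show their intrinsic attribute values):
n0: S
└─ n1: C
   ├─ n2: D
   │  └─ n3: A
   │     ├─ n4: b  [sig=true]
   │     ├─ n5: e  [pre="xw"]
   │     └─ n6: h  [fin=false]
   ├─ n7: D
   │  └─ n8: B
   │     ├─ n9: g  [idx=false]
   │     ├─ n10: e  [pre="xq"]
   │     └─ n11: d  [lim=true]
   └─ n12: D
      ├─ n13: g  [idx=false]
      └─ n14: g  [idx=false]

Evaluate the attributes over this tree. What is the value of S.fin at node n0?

true

1. n2.idx = -8  [-8]
2. n3.val = true  [D.idx > -9]
3. n3.env = 3  [D.idx + 11]
4. n4.sig = true  [terminal]
5. n5.pre = "xw"  [terminal]
6. n6.fin = false  [terminal]
7. n3.hot = 14  [len(e.pre) + 12]
8. n2.lim = true  [true]
9. n7.idx = -7  [-7]
10. n8.acc = false  [D.idx > -7]
11. n8.env = true  [D.idx > -8]
12. n9.idx = false  [terminal]
13. n10.pre = "xq"  [terminal]
14. n11.lim = true  [terminal]
15. n8.lab = -9  [len(e.pre) - 11]
16. n7.lim = false  [B.lab == D.idx]
17. n12.idx = 6  [6]
18. n13.idx = false  [terminal]
19. n14.idx = false  [terminal]
20. n12.lim = false  [D.idx > 6]
21. n1.depth = -1  [-1]
22. n1.fin = true  [not D₁.lim]
23. n0.hot = true  [true]
24. n0.off = -8  [-8]
25. n0.key = true  [true]
26. n0.fin = true  [C.fin == true]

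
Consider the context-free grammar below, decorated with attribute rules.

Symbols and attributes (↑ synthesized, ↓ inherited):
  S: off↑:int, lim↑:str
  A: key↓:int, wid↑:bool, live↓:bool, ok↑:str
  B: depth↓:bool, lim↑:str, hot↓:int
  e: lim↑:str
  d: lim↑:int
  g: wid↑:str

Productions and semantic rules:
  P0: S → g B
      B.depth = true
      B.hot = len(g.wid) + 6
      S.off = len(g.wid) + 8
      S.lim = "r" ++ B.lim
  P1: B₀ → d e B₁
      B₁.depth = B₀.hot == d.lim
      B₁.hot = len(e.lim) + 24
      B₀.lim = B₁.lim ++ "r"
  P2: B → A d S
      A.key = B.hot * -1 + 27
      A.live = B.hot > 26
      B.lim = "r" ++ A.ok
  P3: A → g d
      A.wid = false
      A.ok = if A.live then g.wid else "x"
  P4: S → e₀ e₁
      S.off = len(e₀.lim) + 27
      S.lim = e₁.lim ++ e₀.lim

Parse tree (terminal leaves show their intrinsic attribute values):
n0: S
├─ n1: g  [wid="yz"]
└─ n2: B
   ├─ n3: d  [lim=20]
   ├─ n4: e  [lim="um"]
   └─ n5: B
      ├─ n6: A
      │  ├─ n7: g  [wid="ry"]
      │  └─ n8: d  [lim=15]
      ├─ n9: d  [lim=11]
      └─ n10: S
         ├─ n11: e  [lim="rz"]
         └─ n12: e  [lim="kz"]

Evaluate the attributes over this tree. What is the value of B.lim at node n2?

1. n1.wid = "yz"  [terminal]
2. n2.depth = true  [true]
3. n2.hot = 8  [len(g.wid) + 6]
4. n3.lim = 20  [terminal]
5. n4.lim = "um"  [terminal]
6. n5.depth = false  [B₀.hot == d.lim]
7. n5.hot = 26  [len(e.lim) + 24]
8. n6.key = 1  [B.hot * -1 + 27]
9. n6.live = false  [B.hot > 26]
10. n7.wid = "ry"  [terminal]
11. n8.lim = 15  [terminal]
12. n6.wid = false  [false]
13. n6.ok = "x"  [if A.live then g.wid else "x"]
14. n9.lim = 11  [terminal]
15. n11.lim = "rz"  [terminal]
16. n12.lim = "kz"  [terminal]
17. n10.off = 29  [len(e₀.lim) + 27]
18. n10.lim = "kzrz"  [e₁.lim ++ e₀.lim]
19. n5.lim = "rx"  ["r" ++ A.ok]
20. n2.lim = "rxr"  [B₁.lim ++ "r"]
21. n0.off = 10  [len(g.wid) + 8]
22. n0.lim = "rrxr"  ["r" ++ B.lim]

"rxr"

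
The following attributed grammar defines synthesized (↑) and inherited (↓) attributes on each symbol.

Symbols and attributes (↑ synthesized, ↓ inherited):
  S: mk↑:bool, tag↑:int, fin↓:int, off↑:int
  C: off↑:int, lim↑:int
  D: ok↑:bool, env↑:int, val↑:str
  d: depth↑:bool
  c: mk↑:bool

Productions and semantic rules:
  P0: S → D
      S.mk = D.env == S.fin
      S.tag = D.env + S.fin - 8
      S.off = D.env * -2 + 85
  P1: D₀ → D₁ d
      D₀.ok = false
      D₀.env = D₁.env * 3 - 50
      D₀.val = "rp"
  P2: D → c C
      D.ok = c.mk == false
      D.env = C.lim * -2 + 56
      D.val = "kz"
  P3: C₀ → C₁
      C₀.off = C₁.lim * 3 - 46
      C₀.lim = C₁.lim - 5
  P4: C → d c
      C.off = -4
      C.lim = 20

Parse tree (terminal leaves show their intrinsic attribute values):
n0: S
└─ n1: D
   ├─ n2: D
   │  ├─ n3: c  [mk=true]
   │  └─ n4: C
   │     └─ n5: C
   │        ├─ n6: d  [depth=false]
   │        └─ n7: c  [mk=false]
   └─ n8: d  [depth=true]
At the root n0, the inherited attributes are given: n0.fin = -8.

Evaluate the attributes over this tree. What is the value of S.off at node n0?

1. n0.fin = -8  [given at root]
2. n3.mk = true  [terminal]
3. n6.depth = false  [terminal]
4. n7.mk = false  [terminal]
5. n5.off = -4  [-4]
6. n5.lim = 20  [20]
7. n4.off = 14  [C₁.lim * 3 - 46]
8. n4.lim = 15  [C₁.lim - 5]
9. n2.ok = false  [c.mk == false]
10. n2.env = 26  [C.lim * -2 + 56]
11. n2.val = "kz"  ["kz"]
12. n8.depth = true  [terminal]
13. n1.ok = false  [false]
14. n1.env = 28  [D₁.env * 3 - 50]
15. n1.val = "rp"  ["rp"]
16. n0.mk = false  [D.env == S.fin]
17. n0.tag = 12  [D.env + S.fin - 8]
18. n0.off = 29  [D.env * -2 + 85]

29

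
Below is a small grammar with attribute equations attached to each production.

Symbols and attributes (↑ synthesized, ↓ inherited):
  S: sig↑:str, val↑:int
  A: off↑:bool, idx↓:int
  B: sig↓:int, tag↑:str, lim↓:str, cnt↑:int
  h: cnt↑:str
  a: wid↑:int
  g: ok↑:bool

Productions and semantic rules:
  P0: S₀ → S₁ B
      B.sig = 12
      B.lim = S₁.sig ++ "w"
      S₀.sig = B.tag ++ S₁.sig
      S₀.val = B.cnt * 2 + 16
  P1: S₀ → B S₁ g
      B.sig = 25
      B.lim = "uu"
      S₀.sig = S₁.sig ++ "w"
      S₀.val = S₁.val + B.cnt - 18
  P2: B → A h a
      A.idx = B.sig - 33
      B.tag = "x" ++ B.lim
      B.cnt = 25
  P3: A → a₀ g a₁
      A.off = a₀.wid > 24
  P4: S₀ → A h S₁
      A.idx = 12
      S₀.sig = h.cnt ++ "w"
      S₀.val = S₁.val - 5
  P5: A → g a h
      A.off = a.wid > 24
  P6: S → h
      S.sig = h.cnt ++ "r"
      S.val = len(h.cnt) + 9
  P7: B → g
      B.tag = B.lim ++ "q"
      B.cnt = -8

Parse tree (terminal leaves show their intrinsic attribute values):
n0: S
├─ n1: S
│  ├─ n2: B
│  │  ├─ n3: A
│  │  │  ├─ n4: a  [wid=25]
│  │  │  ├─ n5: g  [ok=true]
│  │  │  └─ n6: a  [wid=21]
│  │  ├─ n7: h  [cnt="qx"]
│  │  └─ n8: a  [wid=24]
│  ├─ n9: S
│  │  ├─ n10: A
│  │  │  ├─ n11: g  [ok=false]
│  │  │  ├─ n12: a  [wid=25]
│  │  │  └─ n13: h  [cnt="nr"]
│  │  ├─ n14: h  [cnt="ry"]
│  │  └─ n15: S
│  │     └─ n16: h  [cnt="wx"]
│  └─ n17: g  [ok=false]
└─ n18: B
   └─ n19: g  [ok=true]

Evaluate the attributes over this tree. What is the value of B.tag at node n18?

"rywwwq"

1. n2.sig = 25  [25]
2. n2.lim = "uu"  ["uu"]
3. n3.idx = -8  [B.sig - 33]
4. n4.wid = 25  [terminal]
5. n5.ok = true  [terminal]
6. n6.wid = 21  [terminal]
7. n3.off = true  [a₀.wid > 24]
8. n7.cnt = "qx"  [terminal]
9. n8.wid = 24  [terminal]
10. n2.tag = "xuu"  ["x" ++ B.lim]
11. n2.cnt = 25  [25]
12. n10.idx = 12  [12]
13. n11.ok = false  [terminal]
14. n12.wid = 25  [terminal]
15. n13.cnt = "nr"  [terminal]
16. n10.off = true  [a.wid > 24]
17. n14.cnt = "ry"  [terminal]
18. n16.cnt = "wx"  [terminal]
19. n15.sig = "wxr"  [h.cnt ++ "r"]
20. n15.val = 11  [len(h.cnt) + 9]
21. n9.sig = "ryw"  [h.cnt ++ "w"]
22. n9.val = 6  [S₁.val - 5]
23. n17.ok = false  [terminal]
24. n1.sig = "ryww"  [S₁.sig ++ "w"]
25. n1.val = 13  [S₁.val + B.cnt - 18]
26. n18.sig = 12  [12]
27. n18.lim = "rywww"  [S₁.sig ++ "w"]
28. n19.ok = true  [terminal]
29. n18.tag = "rywwwq"  [B.lim ++ "q"]
30. n18.cnt = -8  [-8]
31. n0.sig = "rywwwqryww"  [B.tag ++ S₁.sig]
32. n0.val = 0  [B.cnt * 2 + 16]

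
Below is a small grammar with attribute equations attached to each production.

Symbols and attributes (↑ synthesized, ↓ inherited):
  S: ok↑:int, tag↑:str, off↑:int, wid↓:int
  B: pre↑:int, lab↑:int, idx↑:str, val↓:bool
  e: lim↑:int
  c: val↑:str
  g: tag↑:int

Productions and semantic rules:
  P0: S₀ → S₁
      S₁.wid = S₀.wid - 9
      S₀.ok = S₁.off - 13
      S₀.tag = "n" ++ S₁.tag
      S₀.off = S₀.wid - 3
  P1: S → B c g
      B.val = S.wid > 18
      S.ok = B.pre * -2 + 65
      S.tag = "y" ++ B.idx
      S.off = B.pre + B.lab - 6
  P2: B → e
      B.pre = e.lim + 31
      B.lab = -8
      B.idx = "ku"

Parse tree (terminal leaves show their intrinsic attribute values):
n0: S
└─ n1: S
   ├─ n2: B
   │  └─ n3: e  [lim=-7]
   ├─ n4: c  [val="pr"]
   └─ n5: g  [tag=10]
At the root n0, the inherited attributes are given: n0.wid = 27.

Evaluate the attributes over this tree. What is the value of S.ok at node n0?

1. n0.wid = 27  [given at root]
2. n1.wid = 18  [S₀.wid - 9]
3. n2.val = false  [S.wid > 18]
4. n3.lim = -7  [terminal]
5. n2.pre = 24  [e.lim + 31]
6. n2.lab = -8  [-8]
7. n2.idx = "ku"  ["ku"]
8. n4.val = "pr"  [terminal]
9. n5.tag = 10  [terminal]
10. n1.ok = 17  [B.pre * -2 + 65]
11. n1.tag = "yku"  ["y" ++ B.idx]
12. n1.off = 10  [B.pre + B.lab - 6]
13. n0.ok = -3  [S₁.off - 13]
14. n0.tag = "nyku"  ["n" ++ S₁.tag]
15. n0.off = 24  [S₀.wid - 3]

-3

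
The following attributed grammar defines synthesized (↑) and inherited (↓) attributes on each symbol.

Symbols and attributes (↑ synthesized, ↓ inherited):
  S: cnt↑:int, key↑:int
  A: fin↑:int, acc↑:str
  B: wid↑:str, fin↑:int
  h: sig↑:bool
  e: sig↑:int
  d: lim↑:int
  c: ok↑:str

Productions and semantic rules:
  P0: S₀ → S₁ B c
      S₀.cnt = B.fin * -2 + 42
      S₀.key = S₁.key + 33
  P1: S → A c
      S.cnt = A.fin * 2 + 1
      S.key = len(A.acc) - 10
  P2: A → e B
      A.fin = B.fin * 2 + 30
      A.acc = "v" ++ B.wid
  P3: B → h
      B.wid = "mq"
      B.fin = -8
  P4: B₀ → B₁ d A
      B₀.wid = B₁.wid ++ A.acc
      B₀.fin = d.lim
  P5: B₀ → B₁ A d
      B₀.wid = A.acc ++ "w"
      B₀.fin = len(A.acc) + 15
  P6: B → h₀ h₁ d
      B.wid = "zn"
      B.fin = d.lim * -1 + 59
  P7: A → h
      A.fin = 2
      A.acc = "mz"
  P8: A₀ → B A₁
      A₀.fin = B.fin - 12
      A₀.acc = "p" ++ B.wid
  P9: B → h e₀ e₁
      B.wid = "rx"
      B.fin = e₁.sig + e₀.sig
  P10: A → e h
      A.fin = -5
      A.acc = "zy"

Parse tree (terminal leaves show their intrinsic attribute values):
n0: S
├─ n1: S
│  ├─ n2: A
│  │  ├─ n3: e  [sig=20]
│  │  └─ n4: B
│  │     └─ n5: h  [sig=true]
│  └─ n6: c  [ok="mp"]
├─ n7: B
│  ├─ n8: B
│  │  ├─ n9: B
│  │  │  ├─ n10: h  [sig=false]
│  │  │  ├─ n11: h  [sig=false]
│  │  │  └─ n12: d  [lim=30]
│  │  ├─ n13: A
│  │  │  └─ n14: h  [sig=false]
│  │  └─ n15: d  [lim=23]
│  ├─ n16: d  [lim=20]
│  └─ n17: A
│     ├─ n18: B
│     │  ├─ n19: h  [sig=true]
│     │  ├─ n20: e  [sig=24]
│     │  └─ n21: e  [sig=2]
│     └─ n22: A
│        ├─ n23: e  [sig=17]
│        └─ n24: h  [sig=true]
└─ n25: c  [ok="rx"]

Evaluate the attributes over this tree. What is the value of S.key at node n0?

1. n3.sig = 20  [terminal]
2. n5.sig = true  [terminal]
3. n4.wid = "mq"  ["mq"]
4. n4.fin = -8  [-8]
5. n2.fin = 14  [B.fin * 2 + 30]
6. n2.acc = "vmq"  ["v" ++ B.wid]
7. n6.ok = "mp"  [terminal]
8. n1.cnt = 29  [A.fin * 2 + 1]
9. n1.key = -7  [len(A.acc) - 10]
10. n10.sig = false  [terminal]
11. n11.sig = false  [terminal]
12. n12.lim = 30  [terminal]
13. n9.wid = "zn"  ["zn"]
14. n9.fin = 29  [d.lim * -1 + 59]
15. n14.sig = false  [terminal]
16. n13.fin = 2  [2]
17. n13.acc = "mz"  ["mz"]
18. n15.lim = 23  [terminal]
19. n8.wid = "mzw"  [A.acc ++ "w"]
20. n8.fin = 17  [len(A.acc) + 15]
21. n16.lim = 20  [terminal]
22. n19.sig = true  [terminal]
23. n20.sig = 24  [terminal]
24. n21.sig = 2  [terminal]
25. n18.wid = "rx"  ["rx"]
26. n18.fin = 26  [e₁.sig + e₀.sig]
27. n23.sig = 17  [terminal]
28. n24.sig = true  [terminal]
29. n22.fin = -5  [-5]
30. n22.acc = "zy"  ["zy"]
31. n17.fin = 14  [B.fin - 12]
32. n17.acc = "prx"  ["p" ++ B.wid]
33. n7.wid = "mzwprx"  [B₁.wid ++ A.acc]
34. n7.fin = 20  [d.lim]
35. n25.ok = "rx"  [terminal]
36. n0.cnt = 2  [B.fin * -2 + 42]
37. n0.key = 26  [S₁.key + 33]

26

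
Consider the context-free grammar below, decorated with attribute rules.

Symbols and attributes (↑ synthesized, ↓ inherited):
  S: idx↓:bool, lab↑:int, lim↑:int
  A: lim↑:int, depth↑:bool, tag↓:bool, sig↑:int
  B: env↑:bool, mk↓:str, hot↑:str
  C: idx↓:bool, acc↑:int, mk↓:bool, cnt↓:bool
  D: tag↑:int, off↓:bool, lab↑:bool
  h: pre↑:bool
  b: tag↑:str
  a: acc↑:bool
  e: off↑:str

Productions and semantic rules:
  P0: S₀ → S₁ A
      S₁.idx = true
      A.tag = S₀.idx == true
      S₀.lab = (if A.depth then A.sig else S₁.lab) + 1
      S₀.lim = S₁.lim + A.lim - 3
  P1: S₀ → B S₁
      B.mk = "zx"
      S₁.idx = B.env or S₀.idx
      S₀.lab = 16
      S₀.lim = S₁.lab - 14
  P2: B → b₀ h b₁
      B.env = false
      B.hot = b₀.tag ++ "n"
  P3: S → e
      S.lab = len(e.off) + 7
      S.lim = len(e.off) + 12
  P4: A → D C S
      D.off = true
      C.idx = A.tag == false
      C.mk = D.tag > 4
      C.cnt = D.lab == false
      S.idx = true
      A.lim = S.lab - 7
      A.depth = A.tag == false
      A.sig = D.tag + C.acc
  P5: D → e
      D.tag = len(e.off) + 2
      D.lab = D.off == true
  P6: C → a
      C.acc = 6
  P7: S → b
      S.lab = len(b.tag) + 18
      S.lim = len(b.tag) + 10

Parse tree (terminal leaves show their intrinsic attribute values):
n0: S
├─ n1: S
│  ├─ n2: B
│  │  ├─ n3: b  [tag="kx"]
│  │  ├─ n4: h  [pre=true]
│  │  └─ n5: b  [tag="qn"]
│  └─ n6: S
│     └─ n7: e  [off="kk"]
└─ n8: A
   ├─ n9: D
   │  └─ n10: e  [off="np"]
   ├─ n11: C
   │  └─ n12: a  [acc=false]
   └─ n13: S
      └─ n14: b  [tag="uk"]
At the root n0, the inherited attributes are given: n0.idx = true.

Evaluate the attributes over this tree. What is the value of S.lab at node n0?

1. n0.idx = true  [given at root]
2. n1.idx = true  [true]
3. n2.mk = "zx"  ["zx"]
4. n3.tag = "kx"  [terminal]
5. n4.pre = true  [terminal]
6. n5.tag = "qn"  [terminal]
7. n2.env = false  [false]
8. n2.hot = "kxn"  [b₀.tag ++ "n"]
9. n6.idx = true  [B.env or S₀.idx]
10. n7.off = "kk"  [terminal]
11. n6.lab = 9  [len(e.off) + 7]
12. n6.lim = 14  [len(e.off) + 12]
13. n1.lab = 16  [16]
14. n1.lim = -5  [S₁.lab - 14]
15. n8.tag = true  [S₀.idx == true]
16. n9.off = true  [true]
17. n10.off = "np"  [terminal]
18. n9.tag = 4  [len(e.off) + 2]
19. n9.lab = true  [D.off == true]
20. n11.idx = false  [A.tag == false]
21. n11.mk = false  [D.tag > 4]
22. n11.cnt = false  [D.lab == false]
23. n12.acc = false  [terminal]
24. n11.acc = 6  [6]
25. n13.idx = true  [true]
26. n14.tag = "uk"  [terminal]
27. n13.lab = 20  [len(b.tag) + 18]
28. n13.lim = 12  [len(b.tag) + 10]
29. n8.lim = 13  [S.lab - 7]
30. n8.depth = false  [A.tag == false]
31. n8.sig = 10  [D.tag + C.acc]
32. n0.lab = 17  [(if A.depth then A.sig else S₁.lab) + 1]
33. n0.lim = 5  [S₁.lim + A.lim - 3]

17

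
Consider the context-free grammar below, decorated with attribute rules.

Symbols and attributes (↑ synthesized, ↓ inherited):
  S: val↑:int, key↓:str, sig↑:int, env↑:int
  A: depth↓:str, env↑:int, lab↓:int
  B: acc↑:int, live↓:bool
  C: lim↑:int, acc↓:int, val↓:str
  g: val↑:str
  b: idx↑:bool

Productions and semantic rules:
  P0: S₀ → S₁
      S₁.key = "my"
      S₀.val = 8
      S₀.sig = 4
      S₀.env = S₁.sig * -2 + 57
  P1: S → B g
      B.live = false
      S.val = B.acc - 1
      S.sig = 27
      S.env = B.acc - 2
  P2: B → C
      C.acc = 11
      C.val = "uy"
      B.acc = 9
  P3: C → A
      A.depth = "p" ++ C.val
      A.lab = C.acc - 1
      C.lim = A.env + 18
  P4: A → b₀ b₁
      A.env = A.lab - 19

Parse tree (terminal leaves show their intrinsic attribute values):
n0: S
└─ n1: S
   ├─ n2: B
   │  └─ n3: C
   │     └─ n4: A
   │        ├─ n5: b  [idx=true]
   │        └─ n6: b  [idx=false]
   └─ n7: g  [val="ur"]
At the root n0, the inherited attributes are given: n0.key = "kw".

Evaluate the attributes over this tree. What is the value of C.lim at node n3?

9

1. n0.key = "kw"  [given at root]
2. n1.key = "my"  ["my"]
3. n2.live = false  [false]
4. n3.acc = 11  [11]
5. n3.val = "uy"  ["uy"]
6. n4.depth = "puy"  ["p" ++ C.val]
7. n4.lab = 10  [C.acc - 1]
8. n5.idx = true  [terminal]
9. n6.idx = false  [terminal]
10. n4.env = -9  [A.lab - 19]
11. n3.lim = 9  [A.env + 18]
12. n2.acc = 9  [9]
13. n7.val = "ur"  [terminal]
14. n1.val = 8  [B.acc - 1]
15. n1.sig = 27  [27]
16. n1.env = 7  [B.acc - 2]
17. n0.val = 8  [8]
18. n0.sig = 4  [4]
19. n0.env = 3  [S₁.sig * -2 + 57]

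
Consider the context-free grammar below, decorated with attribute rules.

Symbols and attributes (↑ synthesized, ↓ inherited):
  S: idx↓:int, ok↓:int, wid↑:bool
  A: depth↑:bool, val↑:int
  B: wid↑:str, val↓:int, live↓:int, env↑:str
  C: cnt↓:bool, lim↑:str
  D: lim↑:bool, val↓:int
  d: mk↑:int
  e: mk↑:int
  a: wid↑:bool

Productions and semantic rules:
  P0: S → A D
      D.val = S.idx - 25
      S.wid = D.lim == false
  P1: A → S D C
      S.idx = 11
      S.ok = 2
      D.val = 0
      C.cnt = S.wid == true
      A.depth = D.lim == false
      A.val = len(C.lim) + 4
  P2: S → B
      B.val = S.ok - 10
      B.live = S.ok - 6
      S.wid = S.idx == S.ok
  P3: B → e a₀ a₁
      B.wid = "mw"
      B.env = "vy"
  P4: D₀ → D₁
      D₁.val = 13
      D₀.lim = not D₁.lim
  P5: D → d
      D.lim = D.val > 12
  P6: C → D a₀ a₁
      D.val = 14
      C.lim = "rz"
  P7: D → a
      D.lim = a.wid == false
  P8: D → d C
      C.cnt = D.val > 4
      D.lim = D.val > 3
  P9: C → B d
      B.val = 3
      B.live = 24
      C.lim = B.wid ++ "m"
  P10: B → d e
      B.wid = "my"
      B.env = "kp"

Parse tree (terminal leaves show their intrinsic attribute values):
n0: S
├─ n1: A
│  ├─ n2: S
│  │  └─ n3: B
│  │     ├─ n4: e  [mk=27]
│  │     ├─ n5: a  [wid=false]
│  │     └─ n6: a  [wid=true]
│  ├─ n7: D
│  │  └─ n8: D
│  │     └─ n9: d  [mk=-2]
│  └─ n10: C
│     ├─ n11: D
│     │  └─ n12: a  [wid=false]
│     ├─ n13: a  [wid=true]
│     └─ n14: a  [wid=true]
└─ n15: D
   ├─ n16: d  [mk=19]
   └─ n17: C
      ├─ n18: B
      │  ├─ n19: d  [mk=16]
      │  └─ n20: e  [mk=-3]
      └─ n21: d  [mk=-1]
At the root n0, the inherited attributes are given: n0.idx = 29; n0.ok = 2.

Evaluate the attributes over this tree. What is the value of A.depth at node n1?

1. n0.idx = 29  [given at root]
2. n0.ok = 2  [given at root]
3. n2.idx = 11  [11]
4. n2.ok = 2  [2]
5. n3.val = -8  [S.ok - 10]
6. n3.live = -4  [S.ok - 6]
7. n4.mk = 27  [terminal]
8. n5.wid = false  [terminal]
9. n6.wid = true  [terminal]
10. n3.wid = "mw"  ["mw"]
11. n3.env = "vy"  ["vy"]
12. n2.wid = false  [S.idx == S.ok]
13. n7.val = 0  [0]
14. n8.val = 13  [13]
15. n9.mk = -2  [terminal]
16. n8.lim = true  [D.val > 12]
17. n7.lim = false  [not D₁.lim]
18. n10.cnt = false  [S.wid == true]
19. n11.val = 14  [14]
20. n12.wid = false  [terminal]
21. n11.lim = true  [a.wid == false]
22. n13.wid = true  [terminal]
23. n14.wid = true  [terminal]
24. n10.lim = "rz"  ["rz"]
25. n1.depth = true  [D.lim == false]
26. n1.val = 6  [len(C.lim) + 4]
27. n15.val = 4  [S.idx - 25]
28. n16.mk = 19  [terminal]
29. n17.cnt = false  [D.val > 4]
30. n18.val = 3  [3]
31. n18.live = 24  [24]
32. n19.mk = 16  [terminal]
33. n20.mk = -3  [terminal]
34. n18.wid = "my"  ["my"]
35. n18.env = "kp"  ["kp"]
36. n21.mk = -1  [terminal]
37. n17.lim = "mym"  [B.wid ++ "m"]
38. n15.lim = true  [D.val > 3]
39. n0.wid = false  [D.lim == false]

true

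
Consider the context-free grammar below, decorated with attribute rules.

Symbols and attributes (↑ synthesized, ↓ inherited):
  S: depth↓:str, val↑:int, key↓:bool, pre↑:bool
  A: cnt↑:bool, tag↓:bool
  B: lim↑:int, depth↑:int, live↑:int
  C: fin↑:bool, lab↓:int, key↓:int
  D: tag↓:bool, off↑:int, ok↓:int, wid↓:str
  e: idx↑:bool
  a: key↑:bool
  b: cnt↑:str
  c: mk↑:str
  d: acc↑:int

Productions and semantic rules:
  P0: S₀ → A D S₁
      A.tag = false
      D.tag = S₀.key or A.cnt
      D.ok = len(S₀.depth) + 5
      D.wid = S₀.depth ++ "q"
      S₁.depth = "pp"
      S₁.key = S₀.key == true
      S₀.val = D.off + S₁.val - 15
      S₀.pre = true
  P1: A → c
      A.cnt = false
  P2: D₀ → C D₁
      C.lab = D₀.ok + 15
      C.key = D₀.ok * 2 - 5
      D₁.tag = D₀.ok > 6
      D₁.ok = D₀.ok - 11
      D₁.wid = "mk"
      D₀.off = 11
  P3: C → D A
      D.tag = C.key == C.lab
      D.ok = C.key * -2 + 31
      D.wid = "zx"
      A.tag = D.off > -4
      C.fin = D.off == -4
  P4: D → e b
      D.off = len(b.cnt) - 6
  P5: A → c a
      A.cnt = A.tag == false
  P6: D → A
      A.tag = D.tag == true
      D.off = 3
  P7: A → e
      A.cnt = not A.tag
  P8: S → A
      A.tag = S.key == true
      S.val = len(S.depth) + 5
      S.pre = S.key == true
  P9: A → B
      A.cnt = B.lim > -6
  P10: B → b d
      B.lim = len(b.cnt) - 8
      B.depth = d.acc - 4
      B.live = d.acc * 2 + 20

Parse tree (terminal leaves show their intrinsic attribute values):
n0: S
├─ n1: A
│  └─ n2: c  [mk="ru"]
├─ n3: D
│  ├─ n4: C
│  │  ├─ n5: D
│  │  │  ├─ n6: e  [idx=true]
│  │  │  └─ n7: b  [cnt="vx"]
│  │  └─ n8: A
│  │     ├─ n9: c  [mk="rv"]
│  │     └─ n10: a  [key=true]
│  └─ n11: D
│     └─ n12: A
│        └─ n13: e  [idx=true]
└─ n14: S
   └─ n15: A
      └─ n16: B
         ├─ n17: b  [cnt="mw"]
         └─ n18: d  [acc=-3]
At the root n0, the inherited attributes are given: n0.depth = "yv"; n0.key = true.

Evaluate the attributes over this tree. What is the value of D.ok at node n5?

13

1. n0.depth = "yv"  [given at root]
2. n0.key = true  [given at root]
3. n1.tag = false  [false]
4. n2.mk = "ru"  [terminal]
5. n1.cnt = false  [false]
6. n3.tag = true  [S₀.key or A.cnt]
7. n3.ok = 7  [len(S₀.depth) + 5]
8. n3.wid = "yvq"  [S₀.depth ++ "q"]
9. n4.lab = 22  [D₀.ok + 15]
10. n4.key = 9  [D₀.ok * 2 - 5]
11. n5.tag = false  [C.key == C.lab]
12. n5.ok = 13  [C.key * -2 + 31]
13. n5.wid = "zx"  ["zx"]
14. n6.idx = true  [terminal]
15. n7.cnt = "vx"  [terminal]
16. n5.off = -4  [len(b.cnt) - 6]
17. n8.tag = false  [D.off > -4]
18. n9.mk = "rv"  [terminal]
19. n10.key = true  [terminal]
20. n8.cnt = true  [A.tag == false]
21. n4.fin = true  [D.off == -4]
22. n11.tag = true  [D₀.ok > 6]
23. n11.ok = -4  [D₀.ok - 11]
24. n11.wid = "mk"  ["mk"]
25. n12.tag = true  [D.tag == true]
26. n13.idx = true  [terminal]
27. n12.cnt = false  [not A.tag]
28. n11.off = 3  [3]
29. n3.off = 11  [11]
30. n14.depth = "pp"  ["pp"]
31. n14.key = true  [S₀.key == true]
32. n15.tag = true  [S.key == true]
33. n17.cnt = "mw"  [terminal]
34. n18.acc = -3  [terminal]
35. n16.lim = -6  [len(b.cnt) - 8]
36. n16.depth = -7  [d.acc - 4]
37. n16.live = 14  [d.acc * 2 + 20]
38. n15.cnt = false  [B.lim > -6]
39. n14.val = 7  [len(S.depth) + 5]
40. n14.pre = true  [S.key == true]
41. n0.val = 3  [D.off + S₁.val - 15]
42. n0.pre = true  [true]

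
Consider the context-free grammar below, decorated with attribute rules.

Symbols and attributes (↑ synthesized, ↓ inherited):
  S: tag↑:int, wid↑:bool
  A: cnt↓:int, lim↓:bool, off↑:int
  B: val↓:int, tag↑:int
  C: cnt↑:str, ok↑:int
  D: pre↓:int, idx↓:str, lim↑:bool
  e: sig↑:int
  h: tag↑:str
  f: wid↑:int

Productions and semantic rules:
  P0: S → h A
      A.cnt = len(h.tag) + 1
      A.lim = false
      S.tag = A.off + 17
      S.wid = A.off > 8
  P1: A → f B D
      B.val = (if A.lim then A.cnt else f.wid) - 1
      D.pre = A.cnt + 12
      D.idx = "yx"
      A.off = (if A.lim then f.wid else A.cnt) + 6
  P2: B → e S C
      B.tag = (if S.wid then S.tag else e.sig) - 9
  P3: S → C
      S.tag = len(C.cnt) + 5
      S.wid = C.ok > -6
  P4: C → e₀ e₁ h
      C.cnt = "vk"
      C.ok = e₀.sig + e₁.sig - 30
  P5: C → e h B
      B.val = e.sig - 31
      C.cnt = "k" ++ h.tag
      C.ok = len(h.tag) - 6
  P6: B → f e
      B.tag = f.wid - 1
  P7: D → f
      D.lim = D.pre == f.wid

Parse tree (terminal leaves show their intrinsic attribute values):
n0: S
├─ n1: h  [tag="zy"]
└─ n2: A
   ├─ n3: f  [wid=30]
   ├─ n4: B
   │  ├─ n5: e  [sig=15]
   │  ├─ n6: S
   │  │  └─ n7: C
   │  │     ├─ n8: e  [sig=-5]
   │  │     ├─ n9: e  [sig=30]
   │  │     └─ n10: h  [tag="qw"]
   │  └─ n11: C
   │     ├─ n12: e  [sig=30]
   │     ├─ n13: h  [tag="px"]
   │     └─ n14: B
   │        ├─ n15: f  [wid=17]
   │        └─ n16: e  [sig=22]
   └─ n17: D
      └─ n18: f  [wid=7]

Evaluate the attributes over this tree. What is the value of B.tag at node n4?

-2

1. n1.tag = "zy"  [terminal]
2. n2.cnt = 3  [len(h.tag) + 1]
3. n2.lim = false  [false]
4. n3.wid = 30  [terminal]
5. n4.val = 29  [(if A.lim then A.cnt else f.wid) - 1]
6. n5.sig = 15  [terminal]
7. n8.sig = -5  [terminal]
8. n9.sig = 30  [terminal]
9. n10.tag = "qw"  [terminal]
10. n7.cnt = "vk"  ["vk"]
11. n7.ok = -5  [e₀.sig + e₁.sig - 30]
12. n6.tag = 7  [len(C.cnt) + 5]
13. n6.wid = true  [C.ok > -6]
14. n12.sig = 30  [terminal]
15. n13.tag = "px"  [terminal]
16. n14.val = -1  [e.sig - 31]
17. n15.wid = 17  [terminal]
18. n16.sig = 22  [terminal]
19. n14.tag = 16  [f.wid - 1]
20. n11.cnt = "kpx"  ["k" ++ h.tag]
21. n11.ok = -4  [len(h.tag) - 6]
22. n4.tag = -2  [(if S.wid then S.tag else e.sig) - 9]
23. n17.pre = 15  [A.cnt + 12]
24. n17.idx = "yx"  ["yx"]
25. n18.wid = 7  [terminal]
26. n17.lim = false  [D.pre == f.wid]
27. n2.off = 9  [(if A.lim then f.wid else A.cnt) + 6]
28. n0.tag = 26  [A.off + 17]
29. n0.wid = true  [A.off > 8]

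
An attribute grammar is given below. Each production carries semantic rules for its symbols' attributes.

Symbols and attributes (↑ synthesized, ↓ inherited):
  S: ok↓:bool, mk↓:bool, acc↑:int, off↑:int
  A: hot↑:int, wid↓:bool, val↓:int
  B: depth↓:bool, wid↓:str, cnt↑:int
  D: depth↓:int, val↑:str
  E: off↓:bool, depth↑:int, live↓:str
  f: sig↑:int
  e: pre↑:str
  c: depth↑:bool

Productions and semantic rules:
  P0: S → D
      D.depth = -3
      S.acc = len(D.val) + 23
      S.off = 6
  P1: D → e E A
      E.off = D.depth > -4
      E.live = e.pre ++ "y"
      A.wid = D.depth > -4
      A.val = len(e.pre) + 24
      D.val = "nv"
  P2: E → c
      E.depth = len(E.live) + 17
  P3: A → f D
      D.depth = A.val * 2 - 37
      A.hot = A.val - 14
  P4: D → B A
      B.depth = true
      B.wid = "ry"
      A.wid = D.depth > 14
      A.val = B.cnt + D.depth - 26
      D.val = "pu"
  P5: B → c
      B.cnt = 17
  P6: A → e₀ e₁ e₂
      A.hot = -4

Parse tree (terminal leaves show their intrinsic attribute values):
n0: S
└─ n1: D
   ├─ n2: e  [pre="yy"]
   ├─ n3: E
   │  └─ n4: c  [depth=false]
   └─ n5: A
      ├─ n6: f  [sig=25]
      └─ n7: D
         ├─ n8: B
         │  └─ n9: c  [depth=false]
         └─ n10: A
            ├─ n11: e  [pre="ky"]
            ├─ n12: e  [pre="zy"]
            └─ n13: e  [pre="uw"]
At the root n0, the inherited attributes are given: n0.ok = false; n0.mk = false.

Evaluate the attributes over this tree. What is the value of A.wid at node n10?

1. n0.ok = false  [given at root]
2. n0.mk = false  [given at root]
3. n1.depth = -3  [-3]
4. n2.pre = "yy"  [terminal]
5. n3.off = true  [D.depth > -4]
6. n3.live = "yyy"  [e.pre ++ "y"]
7. n4.depth = false  [terminal]
8. n3.depth = 20  [len(E.live) + 17]
9. n5.wid = true  [D.depth > -4]
10. n5.val = 26  [len(e.pre) + 24]
11. n6.sig = 25  [terminal]
12. n7.depth = 15  [A.val * 2 - 37]
13. n8.depth = true  [true]
14. n8.wid = "ry"  ["ry"]
15. n9.depth = false  [terminal]
16. n8.cnt = 17  [17]
17. n10.wid = true  [D.depth > 14]
18. n10.val = 6  [B.cnt + D.depth - 26]
19. n11.pre = "ky"  [terminal]
20. n12.pre = "zy"  [terminal]
21. n13.pre = "uw"  [terminal]
22. n10.hot = -4  [-4]
23. n7.val = "pu"  ["pu"]
24. n5.hot = 12  [A.val - 14]
25. n1.val = "nv"  ["nv"]
26. n0.acc = 25  [len(D.val) + 23]
27. n0.off = 6  [6]

true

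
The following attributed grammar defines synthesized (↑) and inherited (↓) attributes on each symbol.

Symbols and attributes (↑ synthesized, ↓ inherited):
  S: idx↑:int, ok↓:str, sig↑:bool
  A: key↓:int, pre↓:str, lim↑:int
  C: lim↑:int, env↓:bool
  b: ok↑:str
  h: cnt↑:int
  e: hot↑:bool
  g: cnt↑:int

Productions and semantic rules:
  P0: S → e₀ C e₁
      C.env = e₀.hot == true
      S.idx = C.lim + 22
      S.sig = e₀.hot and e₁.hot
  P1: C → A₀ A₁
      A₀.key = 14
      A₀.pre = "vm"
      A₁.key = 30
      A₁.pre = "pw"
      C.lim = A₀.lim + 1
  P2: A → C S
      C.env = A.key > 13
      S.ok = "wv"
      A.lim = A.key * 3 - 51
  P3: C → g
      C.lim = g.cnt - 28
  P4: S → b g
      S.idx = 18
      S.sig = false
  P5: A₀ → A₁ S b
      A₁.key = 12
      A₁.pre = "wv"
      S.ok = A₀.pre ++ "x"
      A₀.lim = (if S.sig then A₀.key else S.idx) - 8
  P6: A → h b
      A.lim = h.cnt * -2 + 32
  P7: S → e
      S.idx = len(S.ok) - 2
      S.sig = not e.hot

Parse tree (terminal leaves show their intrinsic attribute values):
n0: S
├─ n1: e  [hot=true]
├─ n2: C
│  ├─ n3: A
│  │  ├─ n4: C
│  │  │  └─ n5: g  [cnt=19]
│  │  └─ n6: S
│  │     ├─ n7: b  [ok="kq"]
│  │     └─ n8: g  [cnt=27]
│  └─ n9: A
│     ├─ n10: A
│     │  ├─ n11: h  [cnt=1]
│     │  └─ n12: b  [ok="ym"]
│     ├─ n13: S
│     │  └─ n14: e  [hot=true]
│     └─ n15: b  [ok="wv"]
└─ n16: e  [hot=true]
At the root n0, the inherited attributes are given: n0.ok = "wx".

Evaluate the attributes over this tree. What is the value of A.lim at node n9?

1. n0.ok = "wx"  [given at root]
2. n1.hot = true  [terminal]
3. n2.env = true  [e₀.hot == true]
4. n3.key = 14  [14]
5. n3.pre = "vm"  ["vm"]
6. n4.env = true  [A.key > 13]
7. n5.cnt = 19  [terminal]
8. n4.lim = -9  [g.cnt - 28]
9. n6.ok = "wv"  ["wv"]
10. n7.ok = "kq"  [terminal]
11. n8.cnt = 27  [terminal]
12. n6.idx = 18  [18]
13. n6.sig = false  [false]
14. n3.lim = -9  [A.key * 3 - 51]
15. n9.key = 30  [30]
16. n9.pre = "pw"  ["pw"]
17. n10.key = 12  [12]
18. n10.pre = "wv"  ["wv"]
19. n11.cnt = 1  [terminal]
20. n12.ok = "ym"  [terminal]
21. n10.lim = 30  [h.cnt * -2 + 32]
22. n13.ok = "pwx"  [A₀.pre ++ "x"]
23. n14.hot = true  [terminal]
24. n13.idx = 1  [len(S.ok) - 2]
25. n13.sig = false  [not e.hot]
26. n15.ok = "wv"  [terminal]
27. n9.lim = -7  [(if S.sig then A₀.key else S.idx) - 8]
28. n2.lim = -8  [A₀.lim + 1]
29. n16.hot = true  [terminal]
30. n0.idx = 14  [C.lim + 22]
31. n0.sig = true  [e₀.hot and e₁.hot]

-7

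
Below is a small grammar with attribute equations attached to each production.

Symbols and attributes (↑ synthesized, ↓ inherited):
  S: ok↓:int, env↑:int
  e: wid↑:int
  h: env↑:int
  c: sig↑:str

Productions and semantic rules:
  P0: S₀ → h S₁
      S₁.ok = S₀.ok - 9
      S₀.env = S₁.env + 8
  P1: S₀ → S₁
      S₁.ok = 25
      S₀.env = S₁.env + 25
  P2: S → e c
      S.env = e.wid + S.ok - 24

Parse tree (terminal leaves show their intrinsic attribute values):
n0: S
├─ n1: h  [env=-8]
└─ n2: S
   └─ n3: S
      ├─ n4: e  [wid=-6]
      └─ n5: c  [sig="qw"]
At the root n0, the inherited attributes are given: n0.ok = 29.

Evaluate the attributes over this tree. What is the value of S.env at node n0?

28

1. n0.ok = 29  [given at root]
2. n1.env = -8  [terminal]
3. n2.ok = 20  [S₀.ok - 9]
4. n3.ok = 25  [25]
5. n4.wid = -6  [terminal]
6. n5.sig = "qw"  [terminal]
7. n3.env = -5  [e.wid + S.ok - 24]
8. n2.env = 20  [S₁.env + 25]
9. n0.env = 28  [S₁.env + 8]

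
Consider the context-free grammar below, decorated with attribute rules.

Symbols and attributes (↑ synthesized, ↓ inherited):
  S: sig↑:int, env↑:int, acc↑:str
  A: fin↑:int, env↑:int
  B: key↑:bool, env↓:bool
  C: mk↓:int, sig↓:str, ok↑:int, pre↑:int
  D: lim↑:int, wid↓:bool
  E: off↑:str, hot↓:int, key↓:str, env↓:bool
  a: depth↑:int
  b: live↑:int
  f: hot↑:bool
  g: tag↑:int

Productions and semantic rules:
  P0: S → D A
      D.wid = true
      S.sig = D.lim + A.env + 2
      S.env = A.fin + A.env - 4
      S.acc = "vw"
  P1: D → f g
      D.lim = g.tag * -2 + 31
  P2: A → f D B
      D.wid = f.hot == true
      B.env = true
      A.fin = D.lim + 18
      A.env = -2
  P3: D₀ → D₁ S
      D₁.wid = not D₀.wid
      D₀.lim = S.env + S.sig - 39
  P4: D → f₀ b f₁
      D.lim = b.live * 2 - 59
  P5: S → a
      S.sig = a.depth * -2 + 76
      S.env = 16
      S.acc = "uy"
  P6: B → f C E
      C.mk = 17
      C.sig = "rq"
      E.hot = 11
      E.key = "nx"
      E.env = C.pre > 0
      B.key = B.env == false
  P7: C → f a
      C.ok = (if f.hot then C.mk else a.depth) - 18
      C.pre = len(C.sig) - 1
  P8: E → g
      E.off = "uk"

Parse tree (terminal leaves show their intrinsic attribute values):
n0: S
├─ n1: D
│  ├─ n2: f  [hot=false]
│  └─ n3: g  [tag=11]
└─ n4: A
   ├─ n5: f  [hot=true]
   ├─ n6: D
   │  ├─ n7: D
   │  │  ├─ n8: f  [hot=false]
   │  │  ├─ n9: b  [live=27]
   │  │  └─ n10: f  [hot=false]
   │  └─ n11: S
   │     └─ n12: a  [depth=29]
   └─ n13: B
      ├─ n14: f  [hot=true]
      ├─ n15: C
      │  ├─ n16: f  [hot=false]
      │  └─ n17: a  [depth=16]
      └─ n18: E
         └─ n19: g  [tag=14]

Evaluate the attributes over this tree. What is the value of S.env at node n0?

1. n1.wid = true  [true]
2. n2.hot = false  [terminal]
3. n3.tag = 11  [terminal]
4. n1.lim = 9  [g.tag * -2 + 31]
5. n5.hot = true  [terminal]
6. n6.wid = true  [f.hot == true]
7. n7.wid = false  [not D₀.wid]
8. n8.hot = false  [terminal]
9. n9.live = 27  [terminal]
10. n10.hot = false  [terminal]
11. n7.lim = -5  [b.live * 2 - 59]
12. n12.depth = 29  [terminal]
13. n11.sig = 18  [a.depth * -2 + 76]
14. n11.env = 16  [16]
15. n11.acc = "uy"  ["uy"]
16. n6.lim = -5  [S.env + S.sig - 39]
17. n13.env = true  [true]
18. n14.hot = true  [terminal]
19. n15.mk = 17  [17]
20. n15.sig = "rq"  ["rq"]
21. n16.hot = false  [terminal]
22. n17.depth = 16  [terminal]
23. n15.ok = -2  [(if f.hot then C.mk else a.depth) - 18]
24. n15.pre = 1  [len(C.sig) - 1]
25. n18.hot = 11  [11]
26. n18.key = "nx"  ["nx"]
27. n18.env = true  [C.pre > 0]
28. n19.tag = 14  [terminal]
29. n18.off = "uk"  ["uk"]
30. n13.key = false  [B.env == false]
31. n4.fin = 13  [D.lim + 18]
32. n4.env = -2  [-2]
33. n0.sig = 9  [D.lim + A.env + 2]
34. n0.env = 7  [A.fin + A.env - 4]
35. n0.acc = "vw"  ["vw"]

7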